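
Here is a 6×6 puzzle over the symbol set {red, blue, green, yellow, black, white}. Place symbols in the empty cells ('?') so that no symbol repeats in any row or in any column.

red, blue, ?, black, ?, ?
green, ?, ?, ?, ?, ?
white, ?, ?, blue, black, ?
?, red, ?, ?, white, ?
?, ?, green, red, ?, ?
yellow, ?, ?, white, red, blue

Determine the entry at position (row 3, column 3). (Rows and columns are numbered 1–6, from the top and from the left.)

red

At row 2, column 4: row 2 has {green}; column 4 has {red,blue,black,white}; that leaves yellow.
At row 2, column 5: row 2 has {green,yellow}; column 5 has {red,black,white}; that leaves blue.
At row 4, column 4: row 4 has {red,white}; column 4 has {red,blue,yellow,black,white}; that leaves green.
At row 5, column 5: row 5 has {red,green}; column 5 has {red,blue,black,white}; that leaves yellow.
At row 6, column 3: row 6 has {red,blue,yellow,white}; column 3 has {green}; that leaves black.
At row 1, column 5: row 1 has {red,blue,black}; column 5 has {red,blue,yellow,black,white}; that leaves green.
At row 6, column 2: row 6 has {red,blue,yellow,black,white}; column 2 has {red,blue}; that leaves green.
At row 3, column 2: row 3 has {blue,black,white}; column 2 has {red,blue,green}; that leaves yellow.
At row 3, column 3: row 3 has {blue,yellow,black,white}; column 3 has {green,black}; that leaves red.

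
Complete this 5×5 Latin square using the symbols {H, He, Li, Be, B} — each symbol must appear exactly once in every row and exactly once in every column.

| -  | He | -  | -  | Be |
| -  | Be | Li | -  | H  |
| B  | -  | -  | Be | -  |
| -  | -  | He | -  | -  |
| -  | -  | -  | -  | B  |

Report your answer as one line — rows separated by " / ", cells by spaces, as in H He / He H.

(r2,c1) = He
(r2,c4) = B
(r3,c3) = H
(r4,c5) = Li
(r5,c3) = Be
(r1,c3) = B
(r3,c2) = Li
(r3,c5) = He
(r4,c4) = H
(r5,c2) = H
(r1,c4) = Li
(r4,c1) = Be
(r4,c2) = B
(r5,c1) = Li
(r5,c4) = He
(r1,c1) = H

H He B Li Be / He Be Li B H / B Li H Be He / Be B He H Li / Li H Be He B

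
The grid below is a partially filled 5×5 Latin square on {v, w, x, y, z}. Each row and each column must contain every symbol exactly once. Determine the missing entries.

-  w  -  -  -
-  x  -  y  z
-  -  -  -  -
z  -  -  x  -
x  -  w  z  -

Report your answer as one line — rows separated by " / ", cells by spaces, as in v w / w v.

y w z v x / w x v y z / v z x w y / z v y x w / x y w z v

Cell (r1,c4): row 1 has {w}; column 4 has {x,y,z} → v.
Cell (r2,c3): row 2 has {x,y,z}; column 3 has {w} → v.
Cell (r3,c4): row 3 is empty so far; column 4 has {v,x,y,z} → w.
Cell (r4,c3): row 4 has {x,z}; column 3 has {v,w} → y.
Cell (r1,c1): row 1 has {v,w}; column 1 has {x,z} → y.
Cell (r1,c5): row 1 has {v,w,y}; column 5 has {z} → x.
Cell (r2,c1): row 2 has {v,x,y,z}; column 1 has {x,y,z} → w.
Cell (r3,c1): row 3 has {w}; column 1 has {w,x,y,z} → v.
Cell (r3,c5): row 3 has {v,w}; column 5 has {x,z} → y.
Cell (r4,c2): row 4 has {x,y,z}; column 2 has {w,x} → v.
Cell (r4,c5): row 4 has {v,x,y,z}; column 5 has {x,y,z} → w.
Cell (r5,c2): row 5 has {w,x,z}; column 2 has {v,w,x} → y.
Cell (r5,c5): row 5 has {w,x,y,z}; column 5 has {w,x,y,z} → v.
Cell (r1,c3): row 1 has {v,w,x,y}; column 3 has {v,w,y} → z.
Cell (r3,c2): row 3 has {v,w,y}; column 2 has {v,w,x,y} → z.
Cell (r3,c3): row 3 has {v,w,y,z}; column 3 has {v,w,y,z} → x.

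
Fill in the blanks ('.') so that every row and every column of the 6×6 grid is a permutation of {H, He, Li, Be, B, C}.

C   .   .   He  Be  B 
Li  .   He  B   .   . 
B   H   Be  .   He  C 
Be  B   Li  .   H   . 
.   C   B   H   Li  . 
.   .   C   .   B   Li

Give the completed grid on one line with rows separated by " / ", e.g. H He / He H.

C Li H He Be B / Li Be He B C H / B H Be Li He C / Be B Li C H He / He C B H Li Be / H He C Be B Li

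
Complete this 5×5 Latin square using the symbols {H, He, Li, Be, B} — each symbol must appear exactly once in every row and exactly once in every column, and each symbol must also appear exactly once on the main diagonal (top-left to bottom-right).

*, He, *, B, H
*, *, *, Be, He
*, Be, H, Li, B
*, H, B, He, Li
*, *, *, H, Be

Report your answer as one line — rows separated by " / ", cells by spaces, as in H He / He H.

row 1 has {H,He,B}; column 1 is empty so far; the diagonal has {H,He,Be} — only Li is left for (r1,c1).
row 1 has {H,He,Li,B}; column 3 has {H,B} — only Be is left for (r1,c3).
row 2 has {He,Be}; column 2 has {H,He,Be}; the diagonal has {H,He,Li,Be} — only B is left for (r2,c2).
row 2 has {He,Be,B}; column 3 has {H,Be,B} — only Li is left for (r2,c3).
row 3 has {H,Li,Be,B}; column 1 has {Li} — only He is left for (r3,c1).
row 4 has {H,He,Li,B}; column 1 has {He,Li} — only Be is left for (r4,c1).
row 5 has {H,Be}; column 1 has {He,Li,Be} — only B is left for (r5,c1).
row 5 has {H,Be,B}; column 2 has {H,He,Be,B} — only Li is left for (r5,c2).
row 5 has {H,Li,Be,B}; column 3 has {H,Li,Be,B} — only He is left for (r5,c3).
row 2 has {He,Li,Be,B}; column 1 has {He,Li,Be,B} — only H is left for (r2,c1).

Li He Be B H / H B Li Be He / He Be H Li B / Be H B He Li / B Li He H Be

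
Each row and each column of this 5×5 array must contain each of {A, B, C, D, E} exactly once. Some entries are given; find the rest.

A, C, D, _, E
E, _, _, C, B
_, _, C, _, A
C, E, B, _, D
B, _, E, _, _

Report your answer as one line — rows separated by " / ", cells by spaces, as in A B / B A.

A C D B E / E D A C B / D B C E A / C E B A D / B A E D C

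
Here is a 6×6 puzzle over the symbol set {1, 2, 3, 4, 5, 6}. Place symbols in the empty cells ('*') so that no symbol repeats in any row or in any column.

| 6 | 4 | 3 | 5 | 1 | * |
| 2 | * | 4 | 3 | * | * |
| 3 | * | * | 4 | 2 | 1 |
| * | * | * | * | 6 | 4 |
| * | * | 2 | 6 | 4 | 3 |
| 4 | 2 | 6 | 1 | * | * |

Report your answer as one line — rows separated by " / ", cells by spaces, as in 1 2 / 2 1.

(r1,c6) = 2
(r2,c5) = 5
(r2,c6) = 6
(r3,c3) = 5
(r4,c3) = 1
(r4,c4) = 2
(r6,c5) = 3
(r6,c6) = 5
(r2,c2) = 1
(r3,c2) = 6
(r4,c1) = 5
(r4,c2) = 3
(r5,c1) = 1
(r5,c2) = 5

6 4 3 5 1 2 / 2 1 4 3 5 6 / 3 6 5 4 2 1 / 5 3 1 2 6 4 / 1 5 2 6 4 3 / 4 2 6 1 3 5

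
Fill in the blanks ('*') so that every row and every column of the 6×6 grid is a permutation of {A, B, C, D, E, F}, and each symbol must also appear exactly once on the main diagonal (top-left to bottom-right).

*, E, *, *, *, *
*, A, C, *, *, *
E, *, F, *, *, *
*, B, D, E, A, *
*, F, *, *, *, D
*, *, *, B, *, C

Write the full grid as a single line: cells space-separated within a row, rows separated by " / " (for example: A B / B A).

At row 4, column 6: row 4 has {A,B,D,E}; column 6 has {C,D}; that leaves F.
At row 5, column 5: row 5 has {D,F}; column 5 has {A}; the diagonal has {A,C,E,F}; that leaves B.
At row 6, column 2: row 6 has {B,C}; column 2 has {A,B,E,F}; that leaves D.
At row 1, column 1: row 1 has {E}; column 1 has {E}; the diagonal has {A,B,C,E,F}; that leaves D.
At row 3, column 2: row 3 has {E,F}; column 2 has {A,B,D,E,F}; that leaves C.
At row 3, column 5: row 3 has {C,E,F}; column 5 has {A,B}; that leaves D.
At row 4, column 1: row 4 has {A,B,D,E,F}; column 1 has {D,E}; that leaves C.
At row 5, column 1: row 5 has {B,D,F}; column 1 has {C,D,E}; that leaves A.
At row 5, column 3: row 5 has {A,B,D,F}; column 3 has {C,D,F}; that leaves E.
At row 5, column 4: row 5 has {A,B,D,E,F}; column 4 has {B,E}; that leaves C.
At row 6, column 1: row 6 has {B,C,D}; column 1 has {A,C,D,E}; that leaves F.
At row 6, column 3: row 6 has {B,C,D,F}; column 3 has {C,D,E,F}; that leaves A.
At row 6, column 5: row 6 has {A,B,C,D,F}; column 5 has {A,B,D}; that leaves E.
At row 1, column 3: row 1 has {D,E}; column 3 has {A,C,D,E,F}; that leaves B.
At row 1, column 6: row 1 has {B,D,E}; column 6 has {C,D,F}; that leaves A.
At row 2, column 1: row 2 has {A,C}; column 1 has {A,C,D,E,F}; that leaves B.
At row 2, column 5: row 2 has {A,B,C}; column 5 has {A,B,D,E}; that leaves F.
At row 2, column 6: row 2 has {A,B,C,F}; column 6 has {A,C,D,F}; that leaves E.
At row 3, column 4: row 3 has {C,D,E,F}; column 4 has {B,C,E}; that leaves A.
At row 3, column 6: row 3 has {A,C,D,E,F}; column 6 has {A,C,D,E,F}; that leaves B.
At row 1, column 4: row 1 has {A,B,D,E}; column 4 has {A,B,C,E}; that leaves F.
At row 1, column 5: row 1 has {A,B,D,E,F}; column 5 has {A,B,D,E,F}; that leaves C.
At row 2, column 4: row 2 has {A,B,C,E,F}; column 4 has {A,B,C,E,F}; that leaves D.

D E B F C A / B A C D F E / E C F A D B / C B D E A F / A F E C B D / F D A B E C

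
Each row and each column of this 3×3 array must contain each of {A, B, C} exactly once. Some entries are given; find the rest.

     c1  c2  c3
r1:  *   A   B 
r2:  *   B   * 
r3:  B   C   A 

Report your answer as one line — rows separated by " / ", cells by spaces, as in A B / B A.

C A B / A B C / B C A

row 1 has {A,B}; column 1 has {B} — only C is left for (r1,c1).
row 2 has {B}; column 1 has {B,C} — only A is left for (r2,c1).
row 2 has {A,B}; column 3 has {A,B} — only C is left for (r2,c3).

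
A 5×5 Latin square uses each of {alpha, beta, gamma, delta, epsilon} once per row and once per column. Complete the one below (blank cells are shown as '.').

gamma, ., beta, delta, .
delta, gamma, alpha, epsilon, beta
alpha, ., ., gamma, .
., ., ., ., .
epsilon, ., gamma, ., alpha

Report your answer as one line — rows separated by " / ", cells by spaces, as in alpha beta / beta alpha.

gamma alpha beta delta epsilon / delta gamma alpha epsilon beta / alpha beta epsilon gamma delta / beta epsilon delta alpha gamma / epsilon delta gamma beta alpha

At row 1, column 5: row 1 has {beta,gamma,delta}; column 5 has {alpha,beta}; that leaves epsilon.
At row 3, column 5: row 3 has {alpha,gamma}; column 5 has {alpha,beta,epsilon}; that leaves delta.
At row 4, column 1: row 4 is empty so far; column 1 has {alpha,gamma,delta,epsilon}; that leaves beta.
At row 4, column 4: row 4 has {beta}; column 4 has {gamma,delta,epsilon}; that leaves alpha.
At row 4, column 5: row 4 has {alpha,beta}; column 5 has {alpha,beta,delta,epsilon}; that leaves gamma.
At row 5, column 4: row 5 has {alpha,gamma,epsilon}; column 4 has {alpha,gamma,delta,epsilon}; that leaves beta.
At row 1, column 2: row 1 has {beta,gamma,delta,epsilon}; column 2 has {gamma}; that leaves alpha.
At row 3, column 3: row 3 has {alpha,gamma,delta}; column 3 has {alpha,beta,gamma}; that leaves epsilon.
At row 4, column 3: row 4 has {alpha,beta,gamma}; column 3 has {alpha,beta,gamma,epsilon}; that leaves delta.
At row 5, column 2: row 5 has {alpha,beta,gamma,epsilon}; column 2 has {alpha,gamma}; that leaves delta.
At row 3, column 2: row 3 has {alpha,gamma,delta,epsilon}; column 2 has {alpha,gamma,delta}; that leaves beta.
At row 4, column 2: row 4 has {alpha,beta,gamma,delta}; column 2 has {alpha,beta,gamma,delta}; that leaves epsilon.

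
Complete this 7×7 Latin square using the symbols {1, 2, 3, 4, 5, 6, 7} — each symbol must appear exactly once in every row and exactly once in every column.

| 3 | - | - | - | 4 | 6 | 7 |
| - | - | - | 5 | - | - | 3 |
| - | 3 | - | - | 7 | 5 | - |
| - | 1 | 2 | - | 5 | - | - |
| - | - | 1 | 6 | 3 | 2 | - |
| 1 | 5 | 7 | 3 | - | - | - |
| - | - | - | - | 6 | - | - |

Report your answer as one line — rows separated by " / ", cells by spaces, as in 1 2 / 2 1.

3 2 5 1 4 6 7 / 2 6 4 5 1 7 3 / 4 3 6 2 7 5 1 / 6 1 2 7 5 3 4 / 7 4 1 6 3 2 5 / 1 5 7 3 2 4 6 / 5 7 3 4 6 1 2

row 1 has {3,4,6,7}; column 2 has {1,3,5} — only 2 is left for (r1,c2).
row 1 has {2,3,4,6,7}; column 3 has {1,2,7} — only 5 is left for (r1,c3).
row 1 has {2,3,4,5,6,7}; column 4 has {3,5,6} — only 1 is left for (r1,c4).
row 6 has {1,3,5,7}; column 5 has {3,4,5,6,7} — only 2 is left for (r6,c5).
row 6 has {1,2,3,5,7}; column 6 has {2,5,6} — only 4 is left for (r6,c6).
row 6 has {1,2,3,4,5,7}; column 7 has {3,7} — only 6 is left for (r6,c7).
row 2 has {3,5}; column 5 has {2,3,4,5,6,7} — only 1 is left for (r2,c5).
row 2 has {1,3,5}; column 6 has {2,4,5,6} — only 7 is left for (r2,c6).
row 4 has {1,2,5}; column 6 has {2,4,5,6,7} — only 3 is left for (r4,c6).
row 4 has {1,2,3,5}; column 7 has {3,6,7} — only 4 is left for (r4,c7).
row 5 has {1,2,3,6}; column 7 has {3,4,6,7} — only 5 is left for (r5,c7).
row 7 has {6}; column 6 has {2,3,4,5,6,7} — only 1 is left for (r7,c6).
row 7 has {1,6}; column 7 has {3,4,5,6,7} — only 2 is left for (r7,c7).
row 3 has {3,5,7}; column 7 has {2,3,4,5,6,7} — only 1 is left for (r3,c7).
row 4 has {1,2,3,4,5}; column 4 has {1,3,5,6} — only 7 is left for (r4,c4).
row 7 has {1,2,6}; column 4 has {1,3,5,6,7} — only 4 is left for (r7,c4).
row 3 has {1,3,5,7}; column 4 has {1,3,4,5,6,7} — only 2 is left for (r3,c4).
row 4 has {1,2,3,4,5,7}; column 1 has {1,3} — only 6 is left for (r4,c1).
row 7 has {1,2,4,6}; column 2 has {1,2,3,5} — only 7 is left for (r7,c2).
row 7 has {1,2,4,6,7}; column 3 has {1,2,5,7} — only 3 is left for (r7,c3).
row 3 has {1,2,3,5,7}; column 1 has {1,3,6} — only 4 is left for (r3,c1).
row 3 has {1,2,3,4,5,7}; column 3 has {1,2,3,5,7} — only 6 is left for (r3,c3).
row 5 has {1,2,3,5,6}; column 1 has {1,3,4,6} — only 7 is left for (r5,c1).
row 5 has {1,2,3,5,6,7}; column 2 has {1,2,3,5,7} — only 4 is left for (r5,c2).
row 7 has {1,2,3,4,6,7}; column 1 has {1,3,4,6,7} — only 5 is left for (r7,c1).
row 2 has {1,3,5,7}; column 1 has {1,3,4,5,6,7} — only 2 is left for (r2,c1).
row 2 has {1,2,3,5,7}; column 2 has {1,2,3,4,5,7} — only 6 is left for (r2,c2).
row 2 has {1,2,3,5,6,7}; column 3 has {1,2,3,5,6,7} — only 4 is left for (r2,c3).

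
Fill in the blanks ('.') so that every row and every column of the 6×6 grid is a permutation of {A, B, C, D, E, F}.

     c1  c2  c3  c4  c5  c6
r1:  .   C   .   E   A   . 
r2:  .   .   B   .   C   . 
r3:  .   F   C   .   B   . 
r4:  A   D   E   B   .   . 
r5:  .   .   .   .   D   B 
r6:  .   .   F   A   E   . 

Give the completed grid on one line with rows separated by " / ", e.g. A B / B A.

B C D E A F / D A B F C E / E F C D B A / A D E B F C / F E A C D B / C B F A E D

(r1,c3) = D
(r1,c6) = F
(r3,c4) = D
(r4,c5) = F
(r4,c6) = C
(r5,c3) = A
(r6,c2) = B
(r6,c6) = D
(r1,c1) = B
(r2,c4) = F
(r3,c1) = E
(r3,c6) = A
(r5,c2) = E
(r5,c4) = C
(r6,c1) = C
(r2,c1) = D
(r2,c2) = A
(r2,c6) = E
(r5,c1) = F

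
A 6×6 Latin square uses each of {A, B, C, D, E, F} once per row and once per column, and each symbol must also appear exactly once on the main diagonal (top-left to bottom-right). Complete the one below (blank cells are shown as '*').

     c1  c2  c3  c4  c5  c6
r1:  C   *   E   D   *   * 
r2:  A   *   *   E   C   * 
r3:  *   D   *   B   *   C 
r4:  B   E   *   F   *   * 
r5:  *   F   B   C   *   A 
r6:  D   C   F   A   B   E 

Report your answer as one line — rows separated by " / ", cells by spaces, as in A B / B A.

row 2 has {A,C,E}; column 2 has {C,D,E,F}; the diagonal has {C,E,F} — only B is left for (r2,c2).
row 2 has {A,B,C,E}; column 3 has {B,E,F} — only D is left for (r2,c3).
row 2 has {A,B,C,D,E}; column 6 has {A,C,E} — only F is left for (r2,c6).
row 3 has {B,C,D}; column 3 has {B,D,E,F}; the diagonal has {B,C,E,F} — only A is left for (r3,c3).
row 4 has {B,E,F}; column 3 has {A,B,D,E,F} — only C is left for (r4,c3).
row 4 has {B,C,E,F}; column 6 has {A,C,E,F} — only D is left for (r4,c6).
row 5 has {A,B,C,F}; column 1 has {A,B,C,D} — only E is left for (r5,c1).
row 5 has {A,B,C,E,F}; column 5 has {B,C}; the diagonal has {A,B,C,E,F} — only D is left for (r5,c5).
row 1 has {C,D,E}; column 2 has {B,C,D,E,F} — only A is left for (r1,c2).
row 1 has {A,C,D,E}; column 5 has {B,C,D} — only F is left for (r1,c5).
row 1 has {A,C,D,E,F}; column 6 has {A,C,D,E,F} — only B is left for (r1,c6).
row 3 has {A,B,C,D}; column 1 has {A,B,C,D,E} — only F is left for (r3,c1).
row 3 has {A,B,C,D,F}; column 5 has {B,C,D,F} — only E is left for (r3,c5).
row 4 has {B,C,D,E,F}; column 5 has {B,C,D,E,F} — only A is left for (r4,c5).

C A E D F B / A B D E C F / F D A B E C / B E C F A D / E F B C D A / D C F A B E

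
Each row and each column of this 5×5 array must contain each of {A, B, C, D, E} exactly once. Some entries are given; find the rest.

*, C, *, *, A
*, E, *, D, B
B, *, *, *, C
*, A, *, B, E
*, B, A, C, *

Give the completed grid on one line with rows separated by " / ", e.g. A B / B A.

D C B E A / A E C D B / B D E A C / C A D B E / E B A C D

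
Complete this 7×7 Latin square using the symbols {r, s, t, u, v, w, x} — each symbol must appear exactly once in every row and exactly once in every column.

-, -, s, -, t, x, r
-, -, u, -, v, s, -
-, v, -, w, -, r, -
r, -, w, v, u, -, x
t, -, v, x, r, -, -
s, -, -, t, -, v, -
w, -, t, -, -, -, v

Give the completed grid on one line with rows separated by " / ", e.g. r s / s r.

v w s u t x r / x t u r v s w / u v x w s r t / r s w v u t x / t u v x r w s / s x r t w v u / w r t s x u v

At row 1, column 4: row 1 has {r,s,t,x}; column 4 has {t,v,w,x}; that leaves u.
At row 2, column 1: row 2 has {s,u,v}; column 1 has {r,s,t,w}; that leaves x.
At row 2, column 4: row 2 has {s,u,v,x}; column 4 has {t,u,v,w,x}; that leaves r.
At row 3, column 1: row 3 has {r,v,w}; column 1 has {r,s,t,w,x}; that leaves u.
At row 3, column 3: row 3 has {r,u,v,w}; column 3 has {s,t,u,v,w}; that leaves x.
At row 3, column 5: row 3 has {r,u,v,w,x}; column 5 has {r,t,u,v}; that leaves s.
At row 3, column 7: row 3 has {r,s,u,v,w,x}; column 7 has {r,v,x}; that leaves t.
At row 4, column 6: row 4 has {r,u,v,w,x}; column 6 has {r,s,v,x}; that leaves t.
At row 6, column 3: row 6 has {s,t,v}; column 3 has {s,t,u,v,w,x}; that leaves r.
At row 7, column 4: row 7 has {t,v,w}; column 4 has {r,t,u,v,w,x}; that leaves s.
At row 7, column 5: row 7 has {s,t,v,w}; column 5 has {r,s,t,u,v}; that leaves x.
At row 7, column 6: row 7 has {s,t,v,w,x}; column 6 has {r,s,t,v,x}; that leaves u.
At row 1, column 1: row 1 has {r,s,t,u,x}; column 1 has {r,s,t,u,w,x}; that leaves v.
At row 1, column 2: row 1 has {r,s,t,u,v,x}; column 2 has {v}; that leaves w.
At row 2, column 2: row 2 has {r,s,u,v,x}; column 2 has {v,w}; that leaves t.
At row 2, column 7: row 2 has {r,s,t,u,v,x}; column 7 has {r,t,v,x}; that leaves w.
At row 4, column 2: row 4 has {r,t,u,v,w,x}; column 2 has {t,v,w}; that leaves s.
At row 5, column 2: row 5 has {r,t,v,x}; column 2 has {s,t,v,w}; that leaves u.
At row 5, column 6: row 5 has {r,t,u,v,x}; column 6 has {r,s,t,u,v,x}; that leaves w.
At row 5, column 7: row 5 has {r,t,u,v,w,x}; column 7 has {r,t,v,w,x}; that leaves s.
At row 6, column 2: row 6 has {r,s,t,v}; column 2 has {s,t,u,v,w}; that leaves x.
At row 6, column 5: row 6 has {r,s,t,v,x}; column 5 has {r,s,t,u,v,x}; that leaves w.
At row 6, column 7: row 6 has {r,s,t,v,w,x}; column 7 has {r,s,t,v,w,x}; that leaves u.
At row 7, column 2: row 7 has {s,t,u,v,w,x}; column 2 has {s,t,u,v,w,x}; that leaves r.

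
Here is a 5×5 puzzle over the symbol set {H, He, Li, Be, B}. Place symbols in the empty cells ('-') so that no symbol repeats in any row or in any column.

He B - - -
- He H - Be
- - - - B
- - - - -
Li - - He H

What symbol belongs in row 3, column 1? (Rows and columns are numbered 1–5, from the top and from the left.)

(r1,c5): row 1 has {He,B}; column 5 has {H,Be,B}, so it must be Li.
(r2,c1): row 2 has {H,He,Be}; column 1 has {He,Li}, so it must be B.
(r2,c4): row 2 has {H,He,Be,B}; column 4 has {He}, so it must be Li.
(r4,c5): row 4 is empty so far; column 5 has {H,Li,Be,B}, so it must be He.
(r5,c2): row 5 has {H,He,Li}; column 2 has {He,B}, so it must be Be.
(r5,c3): row 5 has {H,He,Li,Be}; column 3 has {H}, so it must be B.
(r1,c3): row 1 has {He,Li,B}; column 3 has {H,B}, so it must be Be.
(r1,c4): row 1 has {He,Li,Be,B}; column 4 has {He,Li}, so it must be H.
(r3,c4): row 3 has {B}; column 4 has {H,He,Li}, so it must be Be.
(r4,c3): row 4 has {He}; column 3 has {H,Be,B}, so it must be Li.
(r4,c4): row 4 has {He,Li}; column 4 has {H,He,Li,Be}, so it must be B.
(r3,c1): row 3 has {Be,B}; column 1 has {He,Li,B}, so it must be H.

H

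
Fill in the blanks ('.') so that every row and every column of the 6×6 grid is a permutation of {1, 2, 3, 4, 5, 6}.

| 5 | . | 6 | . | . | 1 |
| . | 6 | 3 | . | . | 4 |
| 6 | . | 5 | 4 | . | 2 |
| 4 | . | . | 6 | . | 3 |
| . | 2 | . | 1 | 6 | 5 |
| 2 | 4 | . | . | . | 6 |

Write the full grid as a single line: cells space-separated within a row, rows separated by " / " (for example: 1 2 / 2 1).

row 1 has {1,5,6}; column 2 has {2,4,6} — only 3 is left for (r1,c2).
row 1 has {1,3,5,6}; column 4 has {1,4,6} — only 2 is left for (r1,c4).
row 1 has {1,2,3,5,6}; column 5 has {6} — only 4 is left for (r1,c5).
row 2 has {3,4,6}; column 1 has {2,4,5,6} — only 1 is left for (r2,c1).
row 2 has {1,3,4,6}; column 4 has {1,2,4,6} — only 5 is left for (r2,c4).
row 2 has {1,3,4,5,6}; column 5 has {4,6} — only 2 is left for (r2,c5).
row 3 has {2,4,5,6}; column 2 has {2,3,4,6} — only 1 is left for (r3,c2).
row 3 has {1,2,4,5,6}; column 5 has {2,4,6} — only 3 is left for (r3,c5).
row 4 has {3,4,6}; column 2 has {1,2,3,4,6} — only 5 is left for (r4,c2).
row 4 has {3,4,5,6}; column 5 has {2,3,4,6} — only 1 is left for (r4,c5).
row 5 has {1,2,5,6}; column 1 has {1,2,4,5,6} — only 3 is left for (r5,c1).
row 5 has {1,2,3,5,6}; column 3 has {3,5,6} — only 4 is left for (r5,c3).
row 6 has {2,4,6}; column 3 has {3,4,5,6} — only 1 is left for (r6,c3).
row 6 has {1,2,4,6}; column 4 has {1,2,4,5,6} — only 3 is left for (r6,c4).
row 6 has {1,2,3,4,6}; column 5 has {1,2,3,4,6} — only 5 is left for (r6,c5).
row 4 has {1,3,4,5,6}; column 3 has {1,3,4,5,6} — only 2 is left for (r4,c3).

5 3 6 2 4 1 / 1 6 3 5 2 4 / 6 1 5 4 3 2 / 4 5 2 6 1 3 / 3 2 4 1 6 5 / 2 4 1 3 5 6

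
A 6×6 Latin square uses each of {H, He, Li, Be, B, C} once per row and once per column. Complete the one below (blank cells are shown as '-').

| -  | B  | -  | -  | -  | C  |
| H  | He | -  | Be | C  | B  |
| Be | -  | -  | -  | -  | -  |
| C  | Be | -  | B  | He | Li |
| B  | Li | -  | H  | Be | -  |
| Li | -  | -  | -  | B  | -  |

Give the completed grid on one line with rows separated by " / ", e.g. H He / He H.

Cell (r1,c1): row 1 has {B,C}; column 1 has {H,Li,Be,B,C} → He.
Cell (r1,c4): row 1 has {He,B,C}; column 4 has {H,Be,B} → Li.
Cell (r1,c5): row 1 has {He,Li,B,C}; column 5 has {He,Be,B,C} → H.
Cell (r2,c3): row 2 has {H,He,Be,B,C}; column 3 is empty so far → Li.
Cell (r3,c5): row 3 has {Be}; column 5 has {H,He,Be,B,C} → Li.
Cell (r4,c3): row 4 has {He,Li,Be,B,C}; column 3 has {Li} → H.
Cell (r5,c6): row 5 has {H,Li,Be,B}; column 6 has {Li,B,C} → He.
Cell (r1,c3): row 1 has {H,He,Li,B,C}; column 3 has {H,Li} → Be.
Cell (r3,c6): row 3 has {Li,Be}; column 6 has {He,Li,B,C} → H.
Cell (r5,c3): row 5 has {H,He,Li,Be,B}; column 3 has {H,Li,Be} → C.
Cell (r6,c3): row 6 has {Li,B}; column 3 has {H,Li,Be,C} → He.
Cell (r6,c4): row 6 has {He,Li,B}; column 4 has {H,Li,Be,B} → C.
Cell (r6,c6): row 6 has {He,Li,B,C}; column 6 has {H,He,Li,B,C} → Be.
Cell (r3,c2): row 3 has {H,Li,Be}; column 2 has {He,Li,Be,B} → C.
Cell (r3,c3): row 3 has {H,Li,Be,C}; column 3 has {H,He,Li,Be,C} → B.
Cell (r3,c4): row 3 has {H,Li,Be,B,C}; column 4 has {H,Li,Be,B,C} → He.
Cell (r6,c2): row 6 has {He,Li,Be,B,C}; column 2 has {He,Li,Be,B,C} → H.

He B Be Li H C / H He Li Be C B / Be C B He Li H / C Be H B He Li / B Li C H Be He / Li H He C B Be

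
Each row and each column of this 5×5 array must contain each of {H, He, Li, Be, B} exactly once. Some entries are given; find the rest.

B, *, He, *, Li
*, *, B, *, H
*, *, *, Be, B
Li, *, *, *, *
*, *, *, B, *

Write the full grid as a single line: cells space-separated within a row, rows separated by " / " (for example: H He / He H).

B Be He H Li / Be He B Li H / He H Li Be B / Li B H He Be / H Li Be B He

(r1,c4) = H
(r4,c4) = He
(r4,c5) = Be
(r5,c5) = He
(r1,c2) = Be
(r2,c4) = Li
(r4,c3) = H
(r2,c2) = He
(r3,c3) = Li
(r4,c2) = B
(r5,c3) = Be
(r2,c1) = Be
(r3,c2) = H
(r5,c1) = H
(r5,c2) = Li
(r3,c1) = He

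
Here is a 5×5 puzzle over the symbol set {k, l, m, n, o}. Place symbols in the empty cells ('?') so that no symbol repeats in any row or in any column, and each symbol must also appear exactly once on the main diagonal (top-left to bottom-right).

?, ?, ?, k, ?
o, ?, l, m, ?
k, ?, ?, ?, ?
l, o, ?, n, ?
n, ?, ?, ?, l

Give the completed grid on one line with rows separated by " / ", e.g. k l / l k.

m l n k o / o k l m n / k n o l m / l o m n k / n m k o l

At row 1, column 1: row 1 has {k}; column 1 has {k,l,n,o}; the diagonal has {l,n}; that leaves m.
At row 2, column 2: row 2 has {l,m,o}; column 2 has {o}; the diagonal has {l,m,n}; that leaves k.
At row 2, column 5: row 2 has {k,l,m,o}; column 5 has {l}; that leaves n.
At row 3, column 3: row 3 has {k}; column 3 has {l}; the diagonal has {k,l,m,n}; that leaves o.
At row 3, column 4: row 3 has {k,o}; column 4 has {k,m,n}; that leaves l.
At row 3, column 5: row 3 has {k,l,o}; column 5 has {l,n}; that leaves m.
At row 4, column 5: row 4 has {l,n,o}; column 5 has {l,m,n}; that leaves k.
At row 5, column 2: row 5 has {l,n}; column 2 has {k,o}; that leaves m.
At row 5, column 3: row 5 has {l,m,n}; column 3 has {l,o}; that leaves k.
At row 5, column 4: row 5 has {k,l,m,n}; column 4 has {k,l,m,n}; that leaves o.
At row 1, column 3: row 1 has {k,m}; column 3 has {k,l,o}; that leaves n.
At row 1, column 5: row 1 has {k,m,n}; column 5 has {k,l,m,n}; that leaves o.
At row 3, column 2: row 3 has {k,l,m,o}; column 2 has {k,m,o}; that leaves n.
At row 4, column 3: row 4 has {k,l,n,o}; column 3 has {k,l,n,o}; that leaves m.
At row 1, column 2: row 1 has {k,m,n,o}; column 2 has {k,m,n,o}; that leaves l.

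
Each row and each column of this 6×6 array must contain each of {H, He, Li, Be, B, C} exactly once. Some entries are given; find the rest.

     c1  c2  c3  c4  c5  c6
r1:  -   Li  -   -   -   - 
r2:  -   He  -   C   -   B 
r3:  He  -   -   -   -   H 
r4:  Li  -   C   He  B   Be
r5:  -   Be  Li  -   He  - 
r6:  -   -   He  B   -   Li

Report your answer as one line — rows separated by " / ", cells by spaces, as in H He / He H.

(r4,c2) = H
(r5,c4) = H
(r5,c6) = C
(r6,c2) = C
(r1,c4) = Be
(r1,c6) = He
(r3,c2) = B
(r3,c3) = Be
(r3,c4) = Li
(r3,c5) = C
(r5,c1) = B
(r1,c5) = H
(r2,c3) = H
(r6,c5) = Be
(r1,c1) = C
(r1,c3) = B
(r2,c1) = Be
(r2,c5) = Li
(r6,c1) = H

C Li B Be H He / Be He H C Li B / He B Be Li C H / Li H C He B Be / B Be Li H He C / H C He B Be Li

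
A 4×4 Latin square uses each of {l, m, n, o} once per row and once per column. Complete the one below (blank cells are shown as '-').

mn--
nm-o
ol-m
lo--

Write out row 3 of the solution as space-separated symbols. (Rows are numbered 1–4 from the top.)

o l n m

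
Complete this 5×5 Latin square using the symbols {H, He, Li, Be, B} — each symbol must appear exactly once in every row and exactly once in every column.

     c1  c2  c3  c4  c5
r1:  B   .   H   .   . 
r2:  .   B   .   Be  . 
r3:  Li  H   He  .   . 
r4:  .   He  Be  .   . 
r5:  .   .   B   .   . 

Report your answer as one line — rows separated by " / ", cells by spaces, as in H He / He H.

B Be H He Li / He B Li Be H / Li H He B Be / H He Be Li B / Be Li B H He

row 2 has {Be,B}; column 3 has {H,He,Be,B} — only Li is left for (r2,c3).
row 3 has {H,He,Li}; column 4 has {Be} — only B is left for (r3,c4).
row 3 has {H,He,Li,B}; column 5 is empty so far — only Be is left for (r3,c5).
row 4 has {He,Be}; column 1 has {Li,B} — only H is left for (r4,c1).
row 4 has {H,He,Be}; column 4 has {Be,B} — only Li is left for (r4,c4).
row 4 has {H,He,Li,Be}; column 5 has {Be} — only B is left for (r4,c5).
row 1 has {H,B}; column 4 has {Li,Be,B} — only He is left for (r1,c4).
row 1 has {H,He,B}; column 5 has {Be,B} — only Li is left for (r1,c5).
row 2 has {Li,Be,B}; column 1 has {H,Li,B} — only He is left for (r2,c1).
row 2 has {He,Li,Be,B}; column 5 has {Li,Be,B} — only H is left for (r2,c5).
row 5 has {B}; column 1 has {H,He,Li,B} — only Be is left for (r5,c1).
row 5 has {Be,B}; column 2 has {H,He,B} — only Li is left for (r5,c2).
row 5 has {Li,Be,B}; column 4 has {He,Li,Be,B} — only H is left for (r5,c4).
row 5 has {H,Li,Be,B}; column 5 has {H,Li,Be,B} — only He is left for (r5,c5).
row 1 has {H,He,Li,B}; column 2 has {H,He,Li,B} — only Be is left for (r1,c2).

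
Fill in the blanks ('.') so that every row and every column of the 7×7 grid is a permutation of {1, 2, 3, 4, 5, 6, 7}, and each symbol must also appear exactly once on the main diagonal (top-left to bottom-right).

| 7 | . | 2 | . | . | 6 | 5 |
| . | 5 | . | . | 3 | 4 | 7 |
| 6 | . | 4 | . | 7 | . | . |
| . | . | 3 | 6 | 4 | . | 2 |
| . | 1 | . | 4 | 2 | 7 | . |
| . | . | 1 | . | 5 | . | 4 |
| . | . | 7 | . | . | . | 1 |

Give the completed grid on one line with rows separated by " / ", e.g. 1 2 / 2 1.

7 4 2 3 1 6 5 / 1 5 6 2 3 4 7 / 6 2 4 1 7 5 3 / 5 7 3 6 4 1 2 / 3 1 5 4 2 7 6 / 2 6 1 7 5 3 4 / 4 3 7 5 6 2 1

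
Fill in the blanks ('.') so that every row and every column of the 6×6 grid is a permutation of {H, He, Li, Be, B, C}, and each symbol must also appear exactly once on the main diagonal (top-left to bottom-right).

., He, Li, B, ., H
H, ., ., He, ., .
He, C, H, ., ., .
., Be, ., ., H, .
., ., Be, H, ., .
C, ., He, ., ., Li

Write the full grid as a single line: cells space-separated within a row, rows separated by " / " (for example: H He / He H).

Be He Li B C H / H B C He Li Be / He C H Li Be B / Li Be B C H He / B Li Be H He C / C H He Be B Li

(r1,c1): row 1 has {H,He,Li,B}; column 1 has {H,He,C}; the diagonal has {H,Li}, so it must be Be.
(r1,c5): row 1 has {H,He,Li,Be,B}; column 5 has {H}, so it must be C.
(r2,c2): row 2 has {H,He}; column 2 has {He,Be,C}; the diagonal has {H,Li,Be}, so it must be B.
(r2,c3): row 2 has {H,He,B}; column 3 has {H,He,Li,Be}, so it must be C.
(r2,c6): row 2 has {H,He,B,C}; column 6 has {H,Li}, so it must be Be.
(r3,c6): row 3 has {H,He,C}; column 6 has {H,Li,Be}, so it must be B.
(r4,c3): row 4 has {H,Be}; column 3 has {H,He,Li,Be,C}, so it must be B.
(r4,c4): row 4 has {H,Be,B}; column 4 has {H,He,B}; the diagonal has {H,Li,Be,B}, so it must be C.
(r4,c6): row 4 has {H,Be,B,C}; column 6 has {H,Li,Be,B}, so it must be He.
(r5,c2): row 5 has {H,Be}; column 2 has {He,Be,B,C}, so it must be Li.
(r5,c5): row 5 has {H,Li,Be}; column 5 has {H,C}; the diagonal has {H,Li,Be,B,C}, so it must be He.
(r5,c6): row 5 has {H,He,Li,Be}; column 6 has {H,He,Li,Be,B}, so it must be C.
(r6,c2): row 6 has {He,Li,C}; column 2 has {He,Li,Be,B,C}, so it must be H.
(r6,c4): row 6 has {H,He,Li,C}; column 4 has {H,He,B,C}, so it must be Be.
(r6,c5): row 6 has {H,He,Li,Be,C}; column 5 has {H,He,C}, so it must be B.
(r2,c5): row 2 has {H,He,Be,B,C}; column 5 has {H,He,B,C}, so it must be Li.
(r3,c4): row 3 has {H,He,B,C}; column 4 has {H,He,Be,B,C}, so it must be Li.
(r3,c5): row 3 has {H,He,Li,B,C}; column 5 has {H,He,Li,B,C}, so it must be Be.
(r4,c1): row 4 has {H,He,Be,B,C}; column 1 has {H,He,Be,C}, so it must be Li.
(r5,c1): row 5 has {H,He,Li,Be,C}; column 1 has {H,He,Li,Be,C}, so it must be B.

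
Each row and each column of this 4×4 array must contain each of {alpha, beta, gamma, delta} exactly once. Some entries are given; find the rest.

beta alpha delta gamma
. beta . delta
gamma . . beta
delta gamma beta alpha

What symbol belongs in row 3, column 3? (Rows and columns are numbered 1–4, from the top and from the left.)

alpha

(r2,c1) = alpha
(r2,c3) = gamma
(r3,c2) = delta
(r3,c3) = alpha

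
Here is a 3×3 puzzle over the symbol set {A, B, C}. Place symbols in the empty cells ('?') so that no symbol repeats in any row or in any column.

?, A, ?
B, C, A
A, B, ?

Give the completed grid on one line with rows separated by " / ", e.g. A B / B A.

(r1,c1) = C
(r1,c3) = B
(r3,c3) = C

C A B / B C A / A B C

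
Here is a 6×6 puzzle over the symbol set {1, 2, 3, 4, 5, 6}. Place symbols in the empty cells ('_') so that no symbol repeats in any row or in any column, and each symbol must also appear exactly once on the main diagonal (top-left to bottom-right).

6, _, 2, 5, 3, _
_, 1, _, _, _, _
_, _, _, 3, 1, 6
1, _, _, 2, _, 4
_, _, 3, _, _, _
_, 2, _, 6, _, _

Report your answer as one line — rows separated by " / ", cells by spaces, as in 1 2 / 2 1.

6 4 2 5 3 1 / 3 1 6 4 2 5 / 2 5 4 3 1 6 / 1 3 5 2 6 4 / 4 6 3 1 5 2 / 5 2 1 6 4 3

At row 1, column 2: row 1 has {2,3,5,6}; column 2 has {1,2}; that leaves 4.
At row 1, column 6: row 1 has {2,3,4,5,6}; column 6 has {4,6}; that leaves 1.
At row 2, column 4: row 2 has {1}; column 4 has {2,3,5,6}; that leaves 4.
At row 3, column 2: row 3 has {1,3,6}; column 2 has {1,2,4}; that leaves 5.
At row 3, column 3: row 3 has {1,3,5,6}; column 3 has {2,3}; the diagonal has {1,2,6}; that leaves 4.
At row 5, column 2: row 5 has {3}; column 2 has {1,2,4,5}; that leaves 6.
At row 5, column 4: row 5 has {3,6}; column 4 has {2,3,4,5,6}; that leaves 1.
At row 5, column 5: row 5 has {1,3,6}; column 5 has {1,3}; the diagonal has {1,2,4,6}; that leaves 5.
At row 5, column 6: row 5 has {1,3,5,6}; column 6 has {1,4,6}; that leaves 2.
At row 6, column 5: row 6 has {2,6}; column 5 has {1,3,5}; that leaves 4.
At row 6, column 6: row 6 has {2,4,6}; column 6 has {1,2,4,6}; the diagonal has {1,2,4,5,6}; that leaves 3.
At row 2, column 6: row 2 has {1,4}; column 6 has {1,2,3,4,6}; that leaves 5.
At row 3, column 1: row 3 has {1,3,4,5,6}; column 1 has {1,6}; that leaves 2.
At row 4, column 2: row 4 has {1,2,4}; column 2 has {1,2,4,5,6}; that leaves 3.
At row 4, column 5: row 4 has {1,2,3,4}; column 5 has {1,3,4,5}; that leaves 6.
At row 5, column 1: row 5 has {1,2,3,5,6}; column 1 has {1,2,6}; that leaves 4.
At row 6, column 1: row 6 has {2,3,4,6}; column 1 has {1,2,4,6}; that leaves 5.
At row 6, column 3: row 6 has {2,3,4,5,6}; column 3 has {2,3,4}; that leaves 1.
At row 2, column 1: row 2 has {1,4,5}; column 1 has {1,2,4,5,6}; that leaves 3.
At row 2, column 3: row 2 has {1,3,4,5}; column 3 has {1,2,3,4}; that leaves 6.
At row 2, column 5: row 2 has {1,3,4,5,6}; column 5 has {1,3,4,5,6}; that leaves 2.
At row 4, column 3: row 4 has {1,2,3,4,6}; column 3 has {1,2,3,4,6}; that leaves 5.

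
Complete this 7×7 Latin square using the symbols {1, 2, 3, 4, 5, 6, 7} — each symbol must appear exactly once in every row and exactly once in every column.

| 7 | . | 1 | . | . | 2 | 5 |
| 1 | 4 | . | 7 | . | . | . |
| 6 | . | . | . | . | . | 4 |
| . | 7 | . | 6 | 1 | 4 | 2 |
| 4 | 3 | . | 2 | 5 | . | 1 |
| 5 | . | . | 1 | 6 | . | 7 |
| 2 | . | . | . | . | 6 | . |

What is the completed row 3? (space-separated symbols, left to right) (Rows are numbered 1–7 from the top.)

6 5 2 3 7 1 4

(r1,c2) = 6
(r4,c1) = 3
(r4,c3) = 5
(r5,c6) = 7
(r6,c2) = 2
(r6,c6) = 3
(r7,c7) = 3
(r2,c6) = 5
(r2,c7) = 6
(r3,c6) = 1
(r5,c3) = 6
(r6,c3) = 4
(r7,c3) = 7
(r7,c5) = 4
(r1,c5) = 3
(r2,c5) = 2
(r3,c2) = 5
(r3,c4) = 3
(r3,c5) = 7
(r7,c2) = 1
(r7,c4) = 5
(r1,c4) = 4
(r2,c3) = 3
(r3,c3) = 2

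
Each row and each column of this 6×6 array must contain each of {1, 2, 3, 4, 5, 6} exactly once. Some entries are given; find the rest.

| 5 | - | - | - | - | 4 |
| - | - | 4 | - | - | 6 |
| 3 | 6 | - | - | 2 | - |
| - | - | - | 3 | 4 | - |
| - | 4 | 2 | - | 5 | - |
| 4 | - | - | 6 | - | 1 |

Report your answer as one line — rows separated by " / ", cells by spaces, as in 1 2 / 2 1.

5 1 3 2 6 4 / 2 3 4 5 1 6 / 3 6 1 4 2 5 / 1 5 6 3 4 2 / 6 4 2 1 5 3 / 4 2 5 6 3 1

(r3,c6) = 5
(r4,c6) = 2
(r5,c4) = 1
(r5,c6) = 3
(r6,c5) = 3
(r1,c4) = 2
(r2,c4) = 5
(r2,c5) = 1
(r3,c3) = 1
(r3,c4) = 4
(r5,c1) = 6
(r6,c3) = 5
(r1,c5) = 6
(r2,c1) = 2
(r2,c2) = 3
(r4,c1) = 1
(r4,c2) = 5
(r4,c3) = 6
(r6,c2) = 2
(r1,c2) = 1
(r1,c3) = 3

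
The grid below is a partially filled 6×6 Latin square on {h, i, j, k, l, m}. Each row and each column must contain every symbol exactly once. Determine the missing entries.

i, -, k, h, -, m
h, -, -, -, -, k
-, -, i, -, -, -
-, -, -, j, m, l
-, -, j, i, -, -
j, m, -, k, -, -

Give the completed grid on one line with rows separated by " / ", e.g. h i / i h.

i l k h j m / h j m l i k / l h i m k j / k i h j m l / m k j i l h / j m l k h i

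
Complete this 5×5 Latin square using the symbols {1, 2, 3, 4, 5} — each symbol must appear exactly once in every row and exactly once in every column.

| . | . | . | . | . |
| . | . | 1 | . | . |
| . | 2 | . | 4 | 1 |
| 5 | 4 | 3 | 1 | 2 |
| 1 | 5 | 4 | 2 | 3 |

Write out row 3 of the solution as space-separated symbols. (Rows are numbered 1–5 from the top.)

At row 2, column 2: row 2 has {1}; column 2 has {2,4,5}; that leaves 3.
At row 2, column 4: row 2 has {1,3}; column 4 has {1,2,4}; that leaves 5.
At row 2, column 5: row 2 has {1,3,5}; column 5 has {1,2,3}; that leaves 4.
At row 3, column 1: row 3 has {1,2,4}; column 1 has {1,5}; that leaves 3.
At row 3, column 3: row 3 has {1,2,3,4}; column 3 has {1,3,4}; that leaves 5.

3 2 5 4 1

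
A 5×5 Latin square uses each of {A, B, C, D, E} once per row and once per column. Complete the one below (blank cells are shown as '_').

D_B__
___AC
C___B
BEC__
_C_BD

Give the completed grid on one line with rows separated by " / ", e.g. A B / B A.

D A B C E / E B D A C / C D A E B / B E C D A / A C E B D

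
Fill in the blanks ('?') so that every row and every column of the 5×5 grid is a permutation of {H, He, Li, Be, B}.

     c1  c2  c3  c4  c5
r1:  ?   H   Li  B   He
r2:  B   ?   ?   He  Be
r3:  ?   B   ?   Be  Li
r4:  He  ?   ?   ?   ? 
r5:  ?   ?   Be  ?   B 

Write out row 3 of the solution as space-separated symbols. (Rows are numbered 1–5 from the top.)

H B He Be Li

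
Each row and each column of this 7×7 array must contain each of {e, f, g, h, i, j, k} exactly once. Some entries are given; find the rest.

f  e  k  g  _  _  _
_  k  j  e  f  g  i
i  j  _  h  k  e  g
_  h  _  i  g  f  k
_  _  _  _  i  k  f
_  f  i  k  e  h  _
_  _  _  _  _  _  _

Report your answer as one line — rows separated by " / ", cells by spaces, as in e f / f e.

(r2,c1) = h
(r3,c3) = f
(r4,c3) = e
(r5,c2) = g
(r5,c3) = h
(r5,c4) = j
(r6,c7) = j
(r7,c2) = i
(r7,c3) = g
(r7,c4) = f
(r7,c6) = j
(r1,c6) = i
(r1,c7) = h
(r4,c1) = j
(r5,c1) = e
(r6,c1) = g
(r7,c1) = k
(r7,c5) = h
(r7,c7) = e
(r1,c5) = j

f e k g j i h / h k j e f g i / i j f h k e g / j h e i g f k / e g h j i k f / g f i k e h j / k i g f h j e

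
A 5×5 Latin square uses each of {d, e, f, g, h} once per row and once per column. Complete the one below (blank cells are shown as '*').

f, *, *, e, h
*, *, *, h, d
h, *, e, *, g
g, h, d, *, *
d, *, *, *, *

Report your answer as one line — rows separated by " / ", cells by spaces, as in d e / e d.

f d g e h / e g f h d / h f e d g / g h d f e / d e h g f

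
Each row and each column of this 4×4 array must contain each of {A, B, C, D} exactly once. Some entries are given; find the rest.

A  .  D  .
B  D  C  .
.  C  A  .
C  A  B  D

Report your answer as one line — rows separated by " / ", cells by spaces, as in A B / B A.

(r1,c2) = B
(r1,c4) = C
(r2,c4) = A
(r3,c1) = D
(r3,c4) = B

A B D C / B D C A / D C A B / C A B D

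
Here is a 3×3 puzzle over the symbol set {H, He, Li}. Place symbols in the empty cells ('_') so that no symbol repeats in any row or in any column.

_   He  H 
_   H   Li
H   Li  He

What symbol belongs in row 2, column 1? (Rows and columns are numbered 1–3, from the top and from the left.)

He

row 1 has {H,He}; column 1 has {H} — only Li is left for (r1,c1).
row 2 has {H,Li}; column 1 has {H,Li} — only He is left for (r2,c1).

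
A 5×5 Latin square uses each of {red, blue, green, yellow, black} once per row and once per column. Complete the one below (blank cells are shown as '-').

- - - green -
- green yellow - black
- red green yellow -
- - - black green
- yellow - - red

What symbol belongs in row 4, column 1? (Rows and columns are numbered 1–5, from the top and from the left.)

yellow

(r3,c5): row 3 has {red,green,yellow}; column 5 has {red,green,black}, so it must be blue.
(r4,c2): row 4 has {green,black}; column 2 has {red,green,yellow}, so it must be blue.
(r4,c3): row 4 has {blue,green,black}; column 3 has {green,yellow}, so it must be red.
(r5,c4): row 5 has {red,yellow}; column 4 has {green,yellow,black}, so it must be blue.
(r1,c2): row 1 has {green}; column 2 has {red,blue,green,yellow}, so it must be black.
(r1,c3): row 1 has {green,black}; column 3 has {red,green,yellow}, so it must be blue.
(r1,c5): row 1 has {blue,green,black}; column 5 has {red,blue,green,black}, so it must be yellow.
(r2,c4): row 2 has {green,yellow,black}; column 4 has {blue,green,yellow,black}, so it must be red.
(r3,c1): row 3 has {red,blue,green,yellow}; column 1 is empty so far, so it must be black.
(r4,c1): row 4 has {red,blue,green,black}; column 1 has {black}, so it must be yellow.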